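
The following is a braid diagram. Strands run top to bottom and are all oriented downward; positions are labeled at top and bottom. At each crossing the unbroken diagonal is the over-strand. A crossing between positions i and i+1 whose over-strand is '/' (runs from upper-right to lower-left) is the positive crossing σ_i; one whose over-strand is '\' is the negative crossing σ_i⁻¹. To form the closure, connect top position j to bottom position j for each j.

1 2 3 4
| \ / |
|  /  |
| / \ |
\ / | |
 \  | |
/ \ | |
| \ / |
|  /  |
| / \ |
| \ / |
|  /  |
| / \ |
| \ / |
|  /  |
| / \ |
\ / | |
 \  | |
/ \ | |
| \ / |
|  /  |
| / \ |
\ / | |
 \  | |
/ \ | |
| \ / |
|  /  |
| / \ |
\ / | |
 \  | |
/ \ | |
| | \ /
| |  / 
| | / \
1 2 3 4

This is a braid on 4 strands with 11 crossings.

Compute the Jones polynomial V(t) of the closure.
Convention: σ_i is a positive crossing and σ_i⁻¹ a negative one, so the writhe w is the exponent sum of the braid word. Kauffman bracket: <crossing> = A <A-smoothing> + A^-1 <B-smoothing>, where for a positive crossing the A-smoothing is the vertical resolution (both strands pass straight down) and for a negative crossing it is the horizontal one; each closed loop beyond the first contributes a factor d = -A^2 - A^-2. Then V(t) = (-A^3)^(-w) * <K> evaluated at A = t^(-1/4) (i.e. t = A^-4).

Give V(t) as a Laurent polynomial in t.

t^7 - 4*t^6 + 7*t^5 - 11*t^4 + 14*t^3 - 14*t^2 + 14*t - 10 + 7*t^-1 - 4*t^-2 + t^-3

Derivation:
Reading the diagram top to bottom ('/'-over between positions i,i+1 = s_i, '\'-over = s_i^-1): braid word = s2 s1^-1 s2 s2 s2 s1^-1 s2 s1^-1 s2 s1^-1 s3.
The presented braid s2 s1^-1 s2 s2 s2 s1^-1 s2 s1^-1 s2 s1^-1 s3 on 4 strands reduces by inverse Markov moves (closure unchanged at each step):
  Destabilize: the word has the form β·s3 where s3 occurs only as the final letter (β ∈ B_3); drop it and the last strand → 3 strands.
Reduced to β = s2 s1^-1 s2 s2 s2 s1^-1 s2 s1^-1 s2 s1^-1 on 3 strands, 10 crossings.
Compute on β:
Braid: s2 s1^-1 s2 s2 s2 s1^-1 s2 s1^-1 s2 s1^-1 on 3 strands, 10 crossings.
Writhe w = (#positive) - (#negative) = 6 - 4 = 2.
Computing the Kauffman bracket via state sum. There are 2^10 = 1024 states.
Each crossing splits two ways (0=vertical, 1=horizontal). The state's weight is A^(#A-smoothings - #B-smoothings) * d^(loops - 1).
Tabulate the states by total A-exponent and number of loops L (A-exp: L × count):
  A^10: L=5 ×1
  A^8: L=4 ×10
  A^6: L=3 ×42, L=5 ×3
  A^4: L=2 ×90, L=4 ×29, L=6 ×1
  A^2: L=1 ×87, L=3 ×110, L=5 ×13
  A^0: L=2 ×179, L=4 ×71, L=6 ×2
  A^-2: L=3 ×187, L=5 ×23
  A^-4: L=4 ×117, L=6 ×3
  A^-6: L=5 ×45
  A^-8: L=6 ×10
  A^-10: L=7 ×1
Each group contributes A^e * Σ count * d^(L-1):
Powers of d = -A^2 - A^-2: d^2 = A^4 + 2 + A^-4; d^3 = -A^6 - 3*A^2 - 3*A^-2 - A^-6; d^4 = A^8 + 4*A^4 + 6 + 4*A^-4 + A^-8; d^5 = -A^10 - 5*A^6 - 10*A^2 - 10*A^-2 - 5*A^-6 - A^-10; d^6 = A^12 + 6*A^8 + 15*A^4 + 20 + 15*A^-4 + 6*A^-8 + A^-12.
  A^10 * (d^4) = A^18 + 4*A^14 + 6*A^10 + 4*A^6 + A^2
  A^8 * (10*d^3) = -10*A^14 - 30*A^10 - 30*A^6 - 10*A^2
  A^6 * (42*d^2 + 3*d^4) = 3*A^14 + 54*A^10 + 102*A^6 + 54*A^2 + 3*A^-2
  A^4 * (90*d + 29*d^3 + d^5) = -A^14 - 34*A^10 - 187*A^6 - 187*A^2 - 34*A^-2 - A^-6
  A^2 * (87 + 110*d^2 + 13*d^4) = 13*A^10 + 162*A^6 + 385*A^2 + 162*A^-2 + 13*A^-6
  A^0 * (179*d + 71*d^3 + 2*d^5) = -2*A^10 - 81*A^6 - 412*A^2 - 412*A^-2 - 81*A^-6 - 2*A^-10
  A^-2 * (187*d^2 + 23*d^4) = 23*A^6 + 279*A^2 + 512*A^-2 + 279*A^-6 + 23*A^-10
  A^-4 * (117*d^3 + 3*d^5) = -3*A^6 - 132*A^2 - 381*A^-2 - 381*A^-6 - 132*A^-10 - 3*A^-14
  A^-6 * (45*d^4) = 45*A^2 + 180*A^-2 + 270*A^-6 + 180*A^-10 + 45*A^-14
  A^-8 * (10*d^5) = -10*A^2 - 50*A^-2 - 100*A^-6 - 100*A^-10 - 50*A^-14 - 10*A^-18
  A^-10 * (d^6) = A^2 + 6*A^-2 + 15*A^-6 + 20*A^-10 + 15*A^-14 + 6*A^-18 + A^-22
Summing the groups: <K> = A^18 - 4*A^14 + 7*A^10 - 10*A^6 + 14*A^2 - 14*A^-2 + 14*A^-6 - 11*A^-10 + 7*A^-14 - 4*A^-18 + A^-22
Normalise by the writhe: (-A^3)^(-w) = (-A^3)^(-2) = A^-6, so f(A) = A^-6 * <K> = A^12 - 4*A^8 + 7*A^4 - 10 + 14*A^-4 - 14*A^-8 + 14*A^-12 - 11*A^-16 + 7*A^-20 - 4*A^-24 + A^-28.
Substitute A = t^(-1/4), i.e. A^e → t^(-e/4): V(t) = t^7 - 4*t^6 + 7*t^5 - 11*t^4 + 14*t^3 - 14*t^2 + 14*t - 10 + 7*t^-1 - 4*t^-2 + t^-3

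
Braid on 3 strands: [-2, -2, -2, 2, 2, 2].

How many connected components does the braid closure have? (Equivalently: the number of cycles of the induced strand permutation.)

Track the strand permutation on 3 strands, starting from identity.
  step 1: s2^-1 swaps positions 2,3 -> [1 3 2]
  step 2: s2^-1 swaps positions 2,3 -> [1 2 3]
  step 3: s2^-1 swaps positions 2,3 -> [1 3 2]
  step 4: s2 swaps positions 2,3 -> [1 2 3]
  step 5: s2 swaps positions 2,3 -> [1 3 2]
  step 6: s2 swaps positions 2,3 -> [1 2 3]
Final permutation (position -> original strand): [1 2 3]
Closure components = cycle count of this permutation = 3.

Answer: 3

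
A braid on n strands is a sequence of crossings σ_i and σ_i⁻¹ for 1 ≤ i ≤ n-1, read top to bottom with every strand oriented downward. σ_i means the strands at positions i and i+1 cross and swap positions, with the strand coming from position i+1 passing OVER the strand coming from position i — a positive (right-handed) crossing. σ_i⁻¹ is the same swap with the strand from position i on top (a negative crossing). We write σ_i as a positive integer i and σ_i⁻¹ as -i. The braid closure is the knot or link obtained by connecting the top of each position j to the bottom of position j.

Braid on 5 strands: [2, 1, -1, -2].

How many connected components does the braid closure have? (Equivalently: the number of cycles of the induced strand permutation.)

Track the strand permutation on 5 strands, starting from identity.
  step 1: s2 swaps positions 2,3 -> [1 3 2 4 5]
  step 2: s1 swaps positions 1,2 -> [3 1 2 4 5]
  step 3: s1^-1 swaps positions 1,2 -> [1 3 2 4 5]
  step 4: s2^-1 swaps positions 2,3 -> [1 2 3 4 5]
Final permutation (position -> original strand): [1 2 3 4 5]
Closure components = cycle count of this permutation = 5.

Answer: 5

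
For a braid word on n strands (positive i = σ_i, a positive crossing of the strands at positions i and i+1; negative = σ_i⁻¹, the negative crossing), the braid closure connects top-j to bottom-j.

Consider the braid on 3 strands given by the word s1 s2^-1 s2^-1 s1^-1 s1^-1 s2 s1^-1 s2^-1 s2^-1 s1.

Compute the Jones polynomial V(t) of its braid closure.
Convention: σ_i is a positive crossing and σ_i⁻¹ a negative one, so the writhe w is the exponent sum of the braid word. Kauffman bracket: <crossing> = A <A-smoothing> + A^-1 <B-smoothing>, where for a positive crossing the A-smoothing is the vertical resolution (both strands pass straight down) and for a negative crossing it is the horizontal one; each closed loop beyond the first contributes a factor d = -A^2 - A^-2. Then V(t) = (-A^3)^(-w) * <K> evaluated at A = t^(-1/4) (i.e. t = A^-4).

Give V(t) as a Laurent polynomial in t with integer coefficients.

Braid: s1 s2^-1 s2^-1 s1^-1 s1^-1 s2 s1^-1 s2^-1 s2^-1 s1 on 3 strands, 10 crossings.
Writhe w = (#positive) - (#negative) = 3 - 7 = -4.
Enumerate smoothing states for the bracket polynomial. There are 2^10 = 1024 states.
Each crossing splits two ways (0=vertical, 1=horizontal). The state's weight is A^(#A-smoothings - #B-smoothings) * d^(loops - 1).
Tabulate the states by total A-exponent and number of loops L (A-exp: L × count):
  A^10: L=6 ×1
  A^8: L=5 ×10
  A^6: L=4 ×43, L=6 ×2
  A^4: L=3 ×98, L=5 ×22
  A^2: L=2 ×118, L=4 ×88, L=6 ×4
  A^0: L=1 ×60, L=3 ×162, L=5 ×30
  A^-2: L=2 ×128, L=4 ×79, L=6 ×3
  A^-4: L=1 ×23, L=3 ×84, L=5 ×13
  A^-6: L=2 ×27, L=4 ×18
  A^-8: L=1 ×2, L=3 ×8
  A^-10: L=2 ×1
Each group contributes A^e * Σ count * d^(L-1):
Powers of d = -A^2 - A^-2: d^2 = A^4 + 2 + A^-4; d^3 = -A^6 - 3*A^2 - 3*A^-2 - A^-6; d^4 = A^8 + 4*A^4 + 6 + 4*A^-4 + A^-8; d^5 = -A^10 - 5*A^6 - 10*A^2 - 10*A^-2 - 5*A^-6 - A^-10.
  A^10 * (d^5) = -A^20 - 5*A^16 - 10*A^12 - 10*A^8 - 5*A^4 - 1
  A^8 * (10*d^4) = 10*A^16 + 40*A^12 + 60*A^8 + 40*A^4 + 10
  A^6 * (43*d^3 + 2*d^5) = -2*A^16 - 53*A^12 - 149*A^8 - 149*A^4 - 53 - 2*A^-4
  A^4 * (98*d^2 + 22*d^4) = 22*A^12 + 186*A^8 + 328*A^4 + 186 + 22*A^-4
  A^2 * (118*d + 88*d^3 + 4*d^5) = -4*A^12 - 108*A^8 - 422*A^4 - 422 - 108*A^-4 - 4*A^-8
  A^0 * (60 + 162*d^2 + 30*d^4) = 30*A^8 + 282*A^4 + 564 + 282*A^-4 + 30*A^-8
  A^-2 * (128*d + 79*d^3 + 3*d^5) = -3*A^8 - 94*A^4 - 395 - 395*A^-4 - 94*A^-8 - 3*A^-12
  A^-4 * (23 + 84*d^2 + 13*d^4) = 13*A^4 + 136 + 269*A^-4 + 136*A^-8 + 13*A^-12
  A^-6 * (27*d + 18*d^3) = -18 - 81*A^-4 - 81*A^-8 - 18*A^-12
  A^-8 * (2 + 8*d^2) = 8*A^-4 + 18*A^-8 + 8*A^-12
  A^-10 * (d) = -A^-8 - A^-12
Summing the groups: <K> = -A^20 + 3*A^16 - 5*A^12 + 6*A^8 - 7*A^4 + 7 - 5*A^-4 + 4*A^-8 - A^-12
Normalise by the writhe: (-A^3)^(-w) = (-A^3)^(4) = A^12, so f(A) = A^12 * <K> = -A^32 + 3*A^28 - 5*A^24 + 6*A^20 - 7*A^16 + 7*A^12 - 5*A^8 + 4*A^4 - 1.
Substitute A = t^(-1/4), i.e. A^e → t^(-e/4): V(t) = -1 + 4*t^-1 - 5*t^-2 + 7*t^-3 - 7*t^-4 + 6*t^-5 - 5*t^-6 + 3*t^-7 - t^-8

Answer: -1 + 4*t^-1 - 5*t^-2 + 7*t^-3 - 7*t^-4 + 6*t^-5 - 5*t^-6 + 3*t^-7 - t^-8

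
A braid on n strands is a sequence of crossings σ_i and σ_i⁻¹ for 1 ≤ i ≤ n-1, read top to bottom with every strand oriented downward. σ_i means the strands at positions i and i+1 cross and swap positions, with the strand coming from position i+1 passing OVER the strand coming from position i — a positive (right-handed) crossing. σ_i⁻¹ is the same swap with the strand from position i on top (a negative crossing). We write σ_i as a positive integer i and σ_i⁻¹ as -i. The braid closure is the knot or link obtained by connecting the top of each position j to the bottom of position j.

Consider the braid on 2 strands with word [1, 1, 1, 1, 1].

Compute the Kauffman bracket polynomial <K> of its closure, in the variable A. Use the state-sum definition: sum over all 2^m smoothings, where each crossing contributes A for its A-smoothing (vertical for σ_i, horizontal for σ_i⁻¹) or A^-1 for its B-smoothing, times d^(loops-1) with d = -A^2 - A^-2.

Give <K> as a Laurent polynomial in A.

Braid: s1 s1 s1 s1 s1 on 2 strands, 5 crossings.
Writhe w = (#positive) - (#negative) = 5 - 0 = 5.
Computing the Kauffman bracket via state sum. There are 2^5 = 32 states.
For each crossing: s=0 is the vertical smoothing, s=1 horizontal. Crossing k contributes A^(sign_k * (1 - 2*s_k)); loop factor d = -A^2 - A^-2.
  state 00000: A-exp=+5, loops=2, term = A^5 * d^1
  state 00001: A-exp=+3, loops=1, term = A^3 * d^0
  state 00010: A-exp=+3, loops=1, term = A^3 * d^0
  state 00011: A-exp=+1, loops=2, term = A^1 * d^1
  state 00100: A-exp=+3, loops=1, term = A^3 * d^0
  state 00101: A-exp=+1, loops=2, term = A^1 * d^1
  state 00110: A-exp=+1, loops=2, term = A^1 * d^1
  state 00111: A-exp=-1, loops=3, term = A^-1 * d^2
  state 01000: A-exp=+3, loops=1, term = A^3 * d^0
  state 01001: A-exp=+1, loops=2, term = A^1 * d^1
  state 01010: A-exp=+1, loops=2, term = A^1 * d^1
  state 01011: A-exp=-1, loops=3, term = A^-1 * d^2
  state 01100: A-exp=+1, loops=2, term = A^1 * d^1
  state 01101: A-exp=-1, loops=3, term = A^-1 * d^2
  state 01110: A-exp=-1, loops=3, term = A^-1 * d^2
  state 01111: A-exp=-3, loops=4, term = A^-3 * d^3
  state 10000: A-exp=+3, loops=1, term = A^3 * d^0
  state 10001: A-exp=+1, loops=2, term = A^1 * d^1
  state 10010: A-exp=+1, loops=2, term = A^1 * d^1
  state 10011: A-exp=-1, loops=3, term = A^-1 * d^2
  state 10100: A-exp=+1, loops=2, term = A^1 * d^1
  state 10101: A-exp=-1, loops=3, term = A^-1 * d^2
  state 10110: A-exp=-1, loops=3, term = A^-1 * d^2
  state 10111: A-exp=-3, loops=4, term = A^-3 * d^3
  state 11000: A-exp=+1, loops=2, term = A^1 * d^1
  state 11001: A-exp=-1, loops=3, term = A^-1 * d^2
  state 11010: A-exp=-1, loops=3, term = A^-1 * d^2
  state 11011: A-exp=-3, loops=4, term = A^-3 * d^3
  state 11100: A-exp=-1, loops=3, term = A^-1 * d^2
  state 11101: A-exp=-3, loops=4, term = A^-3 * d^3
  state 11110: A-exp=-3, loops=4, term = A^-3 * d^3
  state 11111: A-exp=-5, loops=5, term = A^-5 * d^4
Collect the terms by A-exponent (count of states per loop number):
Powers of d = -A^2 - A^-2: d^2 = A^4 + 2 + A^-4; d^3 = -A^6 - 3*A^2 - 3*A^-2 - A^-6; d^4 = A^8 + 4*A^4 + 6 + 4*A^-4 + A^-8.
  A^5 * (d) = -A^7 - A^3
  A^3 * (5) = 5*A^3
  A^1 * (10*d) = -10*A^3 - 10*A^-1
  A^-1 * (10*d^2) = 10*A^3 + 20*A^-1 + 10*A^-5
  A^-3 * (5*d^3) = -5*A^3 - 15*A^-1 - 15*A^-5 - 5*A^-9
  A^-5 * (d^4) = A^3 + 4*A^-1 + 6*A^-5 + 4*A^-9 + A^-13
Summing the groups: <K> = -A^7 - A^-1 + A^-5 - A^-9 + A^-13

Answer: -A^7 - A^-1 + A^-5 - A^-9 + A^-13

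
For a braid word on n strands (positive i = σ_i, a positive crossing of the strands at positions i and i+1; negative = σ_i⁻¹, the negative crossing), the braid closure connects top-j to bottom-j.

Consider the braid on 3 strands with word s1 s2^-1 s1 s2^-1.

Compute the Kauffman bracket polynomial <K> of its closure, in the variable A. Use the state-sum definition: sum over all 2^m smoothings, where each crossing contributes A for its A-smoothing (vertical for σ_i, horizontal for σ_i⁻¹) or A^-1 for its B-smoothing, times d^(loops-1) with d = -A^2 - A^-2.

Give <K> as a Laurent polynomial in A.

Braid: s1 s2^-1 s1 s2^-1 on 3 strands, 4 crossings.
Writhe w = (#positive) - (#negative) = 2 - 2 = 0.
Enumerate smoothing states for the bracket polynomial. There are 2^4 = 16 states.
Each crossing splits two ways (0=vertical, 1=horizontal). The state's weight is A^(#A-smoothings - #B-smoothings) * d^(loops - 1).
  state 0000: A-exp=+0, loops=3, term = A^0 * d^2
  state 0001: A-exp=+2, loops=2, term = A^2 * d^1
  state 0010: A-exp=-2, loops=2, term = A^-2 * d^1
  state 0011: A-exp=+0, loops=1, term = A^0 * d^0
  state 0100: A-exp=+2, loops=2, term = A^2 * d^1
  state 0101: A-exp=+4, loops=3, term = A^4 * d^2
  state 0110: A-exp=+0, loops=1, term = A^0 * d^0
  state 0111: A-exp=+2, loops=2, term = A^2 * d^1
  state 1000: A-exp=-2, loops=2, term = A^-2 * d^1
  state 1001: A-exp=+0, loops=1, term = A^0 * d^0
  state 1010: A-exp=-4, loops=3, term = A^-4 * d^2
  state 1011: A-exp=-2, loops=2, term = A^-2 * d^1
  state 1100: A-exp=+0, loops=1, term = A^0 * d^0
  state 1101: A-exp=+2, loops=2, term = A^2 * d^1
  state 1110: A-exp=-2, loops=2, term = A^-2 * d^1
  state 1111: A-exp=+0, loops=1, term = A^0 * d^0
Collect the terms by A-exponent (count of states per loop number):
Powers of d = -A^2 - A^-2: d^2 = A^4 + 2 + A^-4.
  A^4 * (d^2) = A^8 + 2*A^4 + 1
  A^2 * (4*d) = -4*A^4 - 4
  A^0 * (5 + d^2) = A^4 + 7 + A^-4
  A^-2 * (4*d) = -4 - 4*A^-4
  A^-4 * (d^2) = 1 + 2*A^-4 + A^-8
Summing the groups: <K> = A^8 - A^4 + 1 - A^-4 + A^-8

Answer: A^8 - A^4 + 1 - A^-4 + A^-8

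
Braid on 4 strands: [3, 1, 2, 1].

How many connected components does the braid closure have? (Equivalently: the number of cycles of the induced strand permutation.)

Track the strand permutation on 4 strands, starting from identity.
  step 1: s3 swaps positions 3,4 -> [1 2 4 3]
  step 2: s1 swaps positions 1,2 -> [2 1 4 3]
  step 3: s2 swaps positions 2,3 -> [2 4 1 3]
  step 4: s1 swaps positions 1,2 -> [4 2 1 3]
Final permutation (position -> original strand): [4 2 1 3]
Closure components = cycle count of this permutation = 2.

Answer: 2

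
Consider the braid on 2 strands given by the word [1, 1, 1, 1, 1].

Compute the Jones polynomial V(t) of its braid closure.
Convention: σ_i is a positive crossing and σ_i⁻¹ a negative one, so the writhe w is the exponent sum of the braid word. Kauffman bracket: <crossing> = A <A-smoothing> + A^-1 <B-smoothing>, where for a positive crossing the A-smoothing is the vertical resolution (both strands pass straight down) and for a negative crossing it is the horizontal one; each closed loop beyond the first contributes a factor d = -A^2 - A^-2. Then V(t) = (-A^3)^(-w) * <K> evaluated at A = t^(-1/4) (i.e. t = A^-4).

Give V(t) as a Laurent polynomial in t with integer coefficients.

-t^7 + t^6 - t^5 + t^4 + t^2

Derivation:
Braid: s1 s1 s1 s1 s1 on 2 strands, 5 crossings.
Writhe w = (#positive) - (#negative) = 5 - 0 = 5.
State-sum expansion of <K>. There are 2^5 = 32 states.
For each crossing: s=0 is the vertical smoothing, s=1 horizontal. Crossing k contributes A^(sign_k * (1 - 2*s_k)); loop factor d = -A^2 - A^-2.
  state 00000: A-exp=+5, loops=2, term = A^5 * d^1
  state 00001: A-exp=+3, loops=1, term = A^3 * d^0
  state 00010: A-exp=+3, loops=1, term = A^3 * d^0
  state 00011: A-exp=+1, loops=2, term = A^1 * d^1
  state 00100: A-exp=+3, loops=1, term = A^3 * d^0
  state 00101: A-exp=+1, loops=2, term = A^1 * d^1
  state 00110: A-exp=+1, loops=2, term = A^1 * d^1
  state 00111: A-exp=-1, loops=3, term = A^-1 * d^2
  state 01000: A-exp=+3, loops=1, term = A^3 * d^0
  state 01001: A-exp=+1, loops=2, term = A^1 * d^1
  state 01010: A-exp=+1, loops=2, term = A^1 * d^1
  state 01011: A-exp=-1, loops=3, term = A^-1 * d^2
  state 01100: A-exp=+1, loops=2, term = A^1 * d^1
  state 01101: A-exp=-1, loops=3, term = A^-1 * d^2
  state 01110: A-exp=-1, loops=3, term = A^-1 * d^2
  state 01111: A-exp=-3, loops=4, term = A^-3 * d^3
  state 10000: A-exp=+3, loops=1, term = A^3 * d^0
  state 10001: A-exp=+1, loops=2, term = A^1 * d^1
  state 10010: A-exp=+1, loops=2, term = A^1 * d^1
  state 10011: A-exp=-1, loops=3, term = A^-1 * d^2
  state 10100: A-exp=+1, loops=2, term = A^1 * d^1
  state 10101: A-exp=-1, loops=3, term = A^-1 * d^2
  state 10110: A-exp=-1, loops=3, term = A^-1 * d^2
  state 10111: A-exp=-3, loops=4, term = A^-3 * d^3
  state 11000: A-exp=+1, loops=2, term = A^1 * d^1
  state 11001: A-exp=-1, loops=3, term = A^-1 * d^2
  state 11010: A-exp=-1, loops=3, term = A^-1 * d^2
  state 11011: A-exp=-3, loops=4, term = A^-3 * d^3
  state 11100: A-exp=-1, loops=3, term = A^-1 * d^2
  state 11101: A-exp=-3, loops=4, term = A^-3 * d^3
  state 11110: A-exp=-3, loops=4, term = A^-3 * d^3
  state 11111: A-exp=-5, loops=5, term = A^-5 * d^4
Collect the terms by A-exponent (count of states per loop number):
Powers of d = -A^2 - A^-2: d^2 = A^4 + 2 + A^-4; d^3 = -A^6 - 3*A^2 - 3*A^-2 - A^-6; d^4 = A^8 + 4*A^4 + 6 + 4*A^-4 + A^-8.
  A^5 * (d) = -A^7 - A^3
  A^3 * (5) = 5*A^3
  A^1 * (10*d) = -10*A^3 - 10*A^-1
  A^-1 * (10*d^2) = 10*A^3 + 20*A^-1 + 10*A^-5
  A^-3 * (5*d^3) = -5*A^3 - 15*A^-1 - 15*A^-5 - 5*A^-9
  A^-5 * (d^4) = A^3 + 4*A^-1 + 6*A^-5 + 4*A^-9 + A^-13
Summing the groups: <K> = -A^7 - A^-1 + A^-5 - A^-9 + A^-13
Normalise by the writhe: (-A^3)^(-w) = (-A^3)^(-5) = -A^-15, so f(A) = -A^-15 * <K> = A^-8 + A^-16 - A^-20 + A^-24 - A^-28.
Substitute A = t^(-1/4), i.e. A^e → t^(-e/4): V(t) = -t^7 + t^6 - t^5 + t^4 + t^2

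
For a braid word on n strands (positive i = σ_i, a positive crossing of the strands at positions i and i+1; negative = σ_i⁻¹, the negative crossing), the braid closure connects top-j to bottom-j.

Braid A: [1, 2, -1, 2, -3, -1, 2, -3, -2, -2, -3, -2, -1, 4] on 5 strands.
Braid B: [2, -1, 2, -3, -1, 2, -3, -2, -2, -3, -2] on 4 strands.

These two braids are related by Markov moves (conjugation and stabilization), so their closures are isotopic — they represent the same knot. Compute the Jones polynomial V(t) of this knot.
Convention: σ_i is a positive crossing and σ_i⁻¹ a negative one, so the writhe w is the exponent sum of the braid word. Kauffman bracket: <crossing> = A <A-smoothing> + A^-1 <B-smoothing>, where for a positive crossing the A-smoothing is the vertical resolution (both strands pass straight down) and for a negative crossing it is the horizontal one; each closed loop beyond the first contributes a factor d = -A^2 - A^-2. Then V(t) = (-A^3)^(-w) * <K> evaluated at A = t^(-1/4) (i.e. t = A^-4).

Markov-equivalent braids have isotopic closures, hence identical knot invariants. Strip the Markov moves from each word to reach a common short braid β, then compute V(t) once on β.
Braid A: s1 s2 s1^-1 s2 s3^-1 s1^-1 s2 s3^-1 s2^-1 s2^-1 s3^-1 s2^-1 s1^-1 s4 on 5 strands reduces by inverse Markov moves (closure unchanged at each step):
  Destabilize: the word has the form β·s4 where s4 occurs only as the final letter (β ∈ B_4); drop it and the last strand → 4 strands.
  Deconjugate: the word is γ·β·γ⁻¹ with γ = s1 s2 (prefix) and γ⁻¹ = s2^-1 s1^-1 (suffix); strip both.
Reduced to β = s1^-1 s2 s3^-1 s1^-1 s2 s3^-1 s2^-1 s2^-1 s3^-1 on 4 strands, 9 crossings.
Braid B: s2 s1^-1 s2 s3^-1 s1^-1 s2 s3^-1 s2^-1 s2^-1 s3^-1 s2^-1 on 4 strands reduces by inverse Markov moves (closure unchanged at each step):
  Deconjugate: the word is γ·β·γ⁻¹ with γ = s2 (prefix) and γ⁻¹ = s2^-1 (suffix); strip both.
Reduced to β = s1^-1 s2 s3^-1 s1^-1 s2 s3^-1 s2^-1 s2^-1 s3^-1 on 4 strands, 9 crossings.
Both give the same β = s1^-1 s2 s3^-1 s1^-1 s2 s3^-1 s2^-1 s2^-1 s3^-1 on 4 strands, so one state sum suffices:
Braid: s1^-1 s2 s3^-1 s1^-1 s2 s3^-1 s2^-1 s2^-1 s3^-1 on 4 strands, 9 crossings.
Writhe w = (#positive) - (#negative) = 2 - 7 = -5.
State-sum expansion of <K>. There are 2^9 = 512 states.
Smooth each crossing (0=||, 1=⌣⌢); contribution A^(Σ sign_k(1-2s_k)) * d^(L-1).
Tabulate the states by total A-exponent and number of loops L (A-exp: L × count):
  A^9: L=5 ×1
  A^7: L=4 ×9
  A^5: L=3 ×33, L=5 ×3
  A^3: L=2 ×59, L=4 ×25
  A^1: L=1 ×42, L=3 ×80, L=5 ×4
  A^-1: L=2 ×93, L=4 ×33
  A^-3: L=1 ×19, L=3 ×58, L=5 ×7
  A^-5: L=2 ×19, L=4 ×16, L=6 ×1
  A^-7: L=3 ×7, L=5 ×2
  A^-9: L=4 ×1
Each group contributes A^e * Σ count * d^(L-1):
Powers of d = -A^2 - A^-2: d^2 = A^4 + 2 + A^-4; d^3 = -A^6 - 3*A^2 - 3*A^-2 - A^-6; d^4 = A^8 + 4*A^4 + 6 + 4*A^-4 + A^-8; d^5 = -A^10 - 5*A^6 - 10*A^2 - 10*A^-2 - 5*A^-6 - A^-10.
  A^9 * (d^4) = A^17 + 4*A^13 + 6*A^9 + 4*A^5 + A
  A^7 * (9*d^3) = -9*A^13 - 27*A^9 - 27*A^5 - 9*A
  A^5 * (33*d^2 + 3*d^4) = 3*A^13 + 45*A^9 + 84*A^5 + 45*A + 3*A^-3
  A^3 * (59*d + 25*d^3) = -25*A^9 - 134*A^5 - 134*A - 25*A^-3
  A^1 * (42 + 80*d^2 + 4*d^4) = 4*A^9 + 96*A^5 + 226*A + 96*A^-3 + 4*A^-7
  A^-1 * (93*d + 33*d^3) = -33*A^5 - 192*A - 192*A^-3 - 33*A^-7
  A^-3 * (19 + 58*d^2 + 7*d^4) = 7*A^5 + 86*A + 177*A^-3 + 86*A^-7 + 7*A^-11
  A^-5 * (19*d + 16*d^3 + d^5) = -A^5 - 21*A - 77*A^-3 - 77*A^-7 - 21*A^-11 - A^-15
  A^-7 * (7*d^2 + 2*d^4) = 2*A + 15*A^-3 + 26*A^-7 + 15*A^-11 + 2*A^-15
  A^-9 * (d^3) = -A^-3 - 3*A^-7 - 3*A^-11 - A^-15
Summing the groups: <K> = A^17 - 2*A^13 + 3*A^9 - 4*A^5 + 4*A - 4*A^-3 + 3*A^-7 - 2*A^-11
Normalise by the writhe: (-A^3)^(-w) = (-A^3)^(5) = -A^15, so f(A) = -A^15 * <K> = -A^32 + 2*A^28 - 3*A^24 + 4*A^20 - 4*A^16 + 4*A^12 - 3*A^8 + 2*A^4.
Substitute A = t^(-1/4), i.e. A^e → t^(-e/4): V(t) = 2*t^-1 - 3*t^-2 + 4*t^-3 - 4*t^-4 + 4*t^-5 - 3*t^-6 + 2*t^-7 - t^-8

Answer: 2*t^-1 - 3*t^-2 + 4*t^-3 - 4*t^-4 + 4*t^-5 - 3*t^-6 + 2*t^-7 - t^-8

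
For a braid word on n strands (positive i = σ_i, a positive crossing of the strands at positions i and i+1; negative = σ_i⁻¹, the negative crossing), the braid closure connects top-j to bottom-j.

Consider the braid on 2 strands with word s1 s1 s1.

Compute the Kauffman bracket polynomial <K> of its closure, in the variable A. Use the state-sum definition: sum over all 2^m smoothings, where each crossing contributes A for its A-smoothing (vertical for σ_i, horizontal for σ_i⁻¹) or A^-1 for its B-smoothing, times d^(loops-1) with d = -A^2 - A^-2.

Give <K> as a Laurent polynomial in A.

Braid: s1 s1 s1 on 2 strands, 3 crossings.
Writhe w = (#positive) - (#negative) = 3 - 0 = 3.
State-sum expansion of <K>. There are 2^3 = 8 states.
For each crossing: s=0 is the vertical smoothing, s=1 horizontal. Crossing k contributes A^(sign_k * (1 - 2*s_k)); loop factor d = -A^2 - A^-2.
  state 000: A-exp=+3, loops=2, term = A^3 * d^1
  state 001: A-exp=+1, loops=1, term = A^1 * d^0
  state 010: A-exp=+1, loops=1, term = A^1 * d^0
  state 011: A-exp=-1, loops=2, term = A^-1 * d^1
  state 100: A-exp=+1, loops=1, term = A^1 * d^0
  state 101: A-exp=-1, loops=2, term = A^-1 * d^1
  state 110: A-exp=-1, loops=2, term = A^-1 * d^1
  state 111: A-exp=-3, loops=3, term = A^-3 * d^2
Collect the terms by A-exponent (count of states per loop number):
Powers of d = -A^2 - A^-2: d^2 = A^4 + 2 + A^-4.
  A^3 * (d) = -A^5 - A
  A^1 * (3) = 3*A
  A^-1 * (3*d) = -3*A - 3*A^-3
  A^-3 * (d^2) = A + 2*A^-3 + A^-7
Summing the groups: <K> = -A^5 - A^-3 + A^-7

Answer: -A^5 - A^-3 + A^-7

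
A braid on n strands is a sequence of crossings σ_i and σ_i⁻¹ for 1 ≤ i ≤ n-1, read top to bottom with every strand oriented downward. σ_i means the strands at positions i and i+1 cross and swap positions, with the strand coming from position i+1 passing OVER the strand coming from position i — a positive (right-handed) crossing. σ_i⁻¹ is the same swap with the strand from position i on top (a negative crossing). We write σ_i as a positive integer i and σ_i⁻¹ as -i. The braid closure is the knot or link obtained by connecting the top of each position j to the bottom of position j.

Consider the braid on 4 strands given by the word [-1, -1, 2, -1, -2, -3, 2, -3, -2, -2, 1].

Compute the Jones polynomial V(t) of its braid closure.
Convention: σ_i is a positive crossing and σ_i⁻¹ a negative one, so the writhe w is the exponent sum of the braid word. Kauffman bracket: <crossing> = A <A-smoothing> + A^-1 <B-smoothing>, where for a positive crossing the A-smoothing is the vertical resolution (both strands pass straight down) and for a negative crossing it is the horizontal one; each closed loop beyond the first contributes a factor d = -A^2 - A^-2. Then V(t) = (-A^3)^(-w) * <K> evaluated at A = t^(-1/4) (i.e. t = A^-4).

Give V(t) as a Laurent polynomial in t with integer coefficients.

t^-1 - 2*t^-2 + 3*t^-3 - 2*t^-4 + 3*t^-5 - 2*t^-6 + t^-7 - t^-8

Derivation:
The presented braid s1^-1 s1^-1 s2 s1^-1 s2^-1 s3^-1 s2 s3^-1 s2^-1 s2^-1 s1 on 4 strands reduces by inverse Markov moves (closure unchanged at each step):
  Deconjugate: the word is γ·β·γ⁻¹ with γ = s1^-1 (prefix) and γ⁻¹ = s1 (suffix); strip both.
Reduced to β = s1^-1 s2 s1^-1 s2^-1 s3^-1 s2 s3^-1 s2^-1 s2^-1 on 4 strands, 9 crossings.
Compute on β:
Braid: s1^-1 s2 s1^-1 s2^-1 s3^-1 s2 s3^-1 s2^-1 s2^-1 on 4 strands, 9 crossings.
Writhe w = (#positive) - (#negative) = 2 - 7 = -5.
Enumerate smoothing states for the bracket polynomial. There are 2^9 = 512 states.
Each crossing splits two ways (0=vertical, 1=horizontal). The state's weight is A^(#A-smoothings - #B-smoothings) * d^(loops - 1).
Tabulate the states by total A-exponent and number of loops L (A-exp: L × count):
  A^9: L=5 ×1
  A^7: L=4 ×9
  A^5: L=3 ×30, L=5 ×6
  A^3: L=2 ×45, L=4 ×37, L=6 ×2
  A^1: L=1 ×27, L=3 ×78, L=5 ×21
  A^-1: L=2 ×67, L=4 ×53, L=6 ×6
  A^-3: L=1 ×12, L=3 ×53, L=5 ×18, L=7 ×1
  A^-5: L=2 ×14, L=4 ×19, L=6 ×3
  A^-7: L=3 ×6, L=5 ×3
  A^-9: L=4 ×1
Each group contributes A^e * Σ count * d^(L-1):
Powers of d = -A^2 - A^-2: d^2 = A^4 + 2 + A^-4; d^3 = -A^6 - 3*A^2 - 3*A^-2 - A^-6; d^4 = A^8 + 4*A^4 + 6 + 4*A^-4 + A^-8; d^5 = -A^10 - 5*A^6 - 10*A^2 - 10*A^-2 - 5*A^-6 - A^-10; d^6 = A^12 + 6*A^8 + 15*A^4 + 20 + 15*A^-4 + 6*A^-8 + A^-12.
  A^9 * (d^4) = A^17 + 4*A^13 + 6*A^9 + 4*A^5 + A
  A^7 * (9*d^3) = -9*A^13 - 27*A^9 - 27*A^5 - 9*A
  A^5 * (30*d^2 + 6*d^4) = 6*A^13 + 54*A^9 + 96*A^5 + 54*A + 6*A^-3
  A^3 * (45*d + 37*d^3 + 2*d^5) = -2*A^13 - 47*A^9 - 176*A^5 - 176*A - 47*A^-3 - 2*A^-7
  A^1 * (27 + 78*d^2 + 21*d^4) = 21*A^9 + 162*A^5 + 309*A + 162*A^-3 + 21*A^-7
  A^-1 * (67*d + 53*d^3 + 6*d^5) = -6*A^9 - 83*A^5 - 286*A - 286*A^-3 - 83*A^-7 - 6*A^-11
  A^-3 * (12 + 53*d^2 + 18*d^4 + d^6) = A^9 + 24*A^5 + 140*A + 246*A^-3 + 140*A^-7 + 24*A^-11 + A^-15
  A^-5 * (14*d + 19*d^3 + 3*d^5) = -3*A^5 - 34*A - 101*A^-3 - 101*A^-7 - 34*A^-11 - 3*A^-15
  A^-7 * (6*d^2 + 3*d^4) = 3*A + 18*A^-3 + 30*A^-7 + 18*A^-11 + 3*A^-15
  A^-9 * (d^3) = -A^-3 - 3*A^-7 - 3*A^-11 - A^-15
Summing the groups: <K> = A^17 - A^13 + 2*A^9 - 3*A^5 + 2*A - 3*A^-3 + 2*A^-7 - A^-11
Normalise by the writhe: (-A^3)^(-w) = (-A^3)^(5) = -A^15, so f(A) = -A^15 * <K> = -A^32 + A^28 - 2*A^24 + 3*A^20 - 2*A^16 + 3*A^12 - 2*A^8 + A^4.
Substitute A = t^(-1/4), i.e. A^e → t^(-e/4): V(t) = t^-1 - 2*t^-2 + 3*t^-3 - 2*t^-4 + 3*t^-5 - 2*t^-6 + t^-7 - t^-8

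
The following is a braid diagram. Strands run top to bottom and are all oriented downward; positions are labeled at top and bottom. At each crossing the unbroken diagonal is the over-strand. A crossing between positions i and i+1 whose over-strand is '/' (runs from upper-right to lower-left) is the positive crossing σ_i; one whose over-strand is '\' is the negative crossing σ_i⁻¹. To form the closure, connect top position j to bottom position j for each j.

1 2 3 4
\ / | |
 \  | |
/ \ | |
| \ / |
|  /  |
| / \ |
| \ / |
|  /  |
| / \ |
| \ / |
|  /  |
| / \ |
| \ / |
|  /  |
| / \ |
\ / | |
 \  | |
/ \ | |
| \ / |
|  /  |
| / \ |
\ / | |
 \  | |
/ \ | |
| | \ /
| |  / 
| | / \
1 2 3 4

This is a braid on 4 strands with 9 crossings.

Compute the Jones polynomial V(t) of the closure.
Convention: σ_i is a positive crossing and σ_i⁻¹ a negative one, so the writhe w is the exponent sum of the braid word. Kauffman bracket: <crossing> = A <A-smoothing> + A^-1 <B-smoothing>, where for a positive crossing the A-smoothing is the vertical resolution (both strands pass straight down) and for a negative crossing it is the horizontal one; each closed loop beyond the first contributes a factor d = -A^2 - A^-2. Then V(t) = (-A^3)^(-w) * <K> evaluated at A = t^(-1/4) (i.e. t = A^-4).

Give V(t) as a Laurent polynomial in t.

-t^6 + 2*t^5 - 3*t^4 + 4*t^3 - 4*t^2 + 4*t - 2 + 2*t^-1 - t^-2

Derivation:
Reading the diagram top to bottom ('/'-over between positions i,i+1 = s_i, '\'-over = s_i^-1): braid word = s1^-1 s2 s2 s2 s2 s1^-1 s2 s1^-1 s3.
The presented braid s1^-1 s2 s2 s2 s2 s1^-1 s2 s1^-1 s3 on 4 strands reduces by inverse Markov moves (closure unchanged at each step):
  Destabilize: the word has the form β·s3 where s3 occurs only as the final letter (β ∈ B_3); drop it and the last strand → 3 strands.
Reduced to β = s1^-1 s2 s2 s2 s2 s1^-1 s2 s1^-1 on 3 strands, 8 crossings.
Compute on β:
Braid: s1^-1 s2 s2 s2 s2 s1^-1 s2 s1^-1 on 3 strands, 8 crossings.
Writhe w = (#positive) - (#negative) = 5 - 3 = 2.
Computing the Kauffman bracket via state sum. There are 2^8 = 256 states.
Each crossing splits two ways (0=vertical, 1=horizontal). The state's weight is A^(#A-smoothings - #B-smoothings) * d^(loops - 1).
Tabulate the states by total A-exponent and number of loops L (A-exp: L × count):
  A^8: L=4 ×1
  A^6: L=3 ×8
  A^4: L=2 ×22, L=4 ×6
  A^2: L=1 ×23, L=3 ×29, L=5 ×4
  A^0: L=2 ×47, L=4 ×22, L=6 ×1
  A^-2: L=3 ×48, L=5 ×8
  A^-4: L=4 ×27, L=6 ×1
  A^-6: L=5 ×8
  A^-8: L=6 ×1
Each group contributes A^e * Σ count * d^(L-1):
Powers of d = -A^2 - A^-2: d^2 = A^4 + 2 + A^-4; d^3 = -A^6 - 3*A^2 - 3*A^-2 - A^-6; d^4 = A^8 + 4*A^4 + 6 + 4*A^-4 + A^-8; d^5 = -A^10 - 5*A^6 - 10*A^2 - 10*A^-2 - 5*A^-6 - A^-10.
  A^8 * (d^3) = -A^14 - 3*A^10 - 3*A^6 - A^2
  A^6 * (8*d^2) = 8*A^10 + 16*A^6 + 8*A^2
  A^4 * (22*d + 6*d^3) = -6*A^10 - 40*A^6 - 40*A^2 - 6*A^-2
  A^2 * (23 + 29*d^2 + 4*d^4) = 4*A^10 + 45*A^6 + 105*A^2 + 45*A^-2 + 4*A^-6
  A^0 * (47*d + 22*d^3 + d^5) = -A^10 - 27*A^6 - 123*A^2 - 123*A^-2 - 27*A^-6 - A^-10
  A^-2 * (48*d^2 + 8*d^4) = 8*A^6 + 80*A^2 + 144*A^-2 + 80*A^-6 + 8*A^-10
  A^-4 * (27*d^3 + d^5) = -A^6 - 32*A^2 - 91*A^-2 - 91*A^-6 - 32*A^-10 - A^-14
  A^-6 * (8*d^4) = 8*A^2 + 32*A^-2 + 48*A^-6 + 32*A^-10 + 8*A^-14
  A^-8 * (d^5) = -A^2 - 5*A^-2 - 10*A^-6 - 10*A^-10 - 5*A^-14 - A^-18
Summing the groups: <K> = -A^14 + 2*A^10 - 2*A^6 + 4*A^2 - 4*A^-2 + 4*A^-6 - 3*A^-10 + 2*A^-14 - A^-18
Normalise by the writhe: (-A^3)^(-w) = (-A^3)^(-2) = A^-6, so f(A) = A^-6 * <K> = -A^8 + 2*A^4 - 2 + 4*A^-4 - 4*A^-8 + 4*A^-12 - 3*A^-16 + 2*A^-20 - A^-24.
Substitute A = t^(-1/4), i.e. A^e → t^(-e/4): V(t) = -t^6 + 2*t^5 - 3*t^4 + 4*t^3 - 4*t^2 + 4*t - 2 + 2*t^-1 - t^-2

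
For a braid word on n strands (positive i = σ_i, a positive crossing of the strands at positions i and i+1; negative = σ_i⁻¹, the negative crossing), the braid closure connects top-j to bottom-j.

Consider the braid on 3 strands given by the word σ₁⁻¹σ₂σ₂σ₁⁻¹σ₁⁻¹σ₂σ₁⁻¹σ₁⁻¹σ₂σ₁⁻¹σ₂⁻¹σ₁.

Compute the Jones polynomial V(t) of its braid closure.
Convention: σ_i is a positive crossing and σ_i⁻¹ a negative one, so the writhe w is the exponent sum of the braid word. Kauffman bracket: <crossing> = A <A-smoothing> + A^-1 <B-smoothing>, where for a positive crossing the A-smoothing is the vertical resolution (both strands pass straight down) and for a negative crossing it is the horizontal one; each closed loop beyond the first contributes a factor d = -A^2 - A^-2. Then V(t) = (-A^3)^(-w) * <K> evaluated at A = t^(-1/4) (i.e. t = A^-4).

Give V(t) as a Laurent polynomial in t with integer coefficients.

The presented braid s1^-1 s2 s2 s1^-1 s1^-1 s2 s1^-1 s1^-1 s2 s1^-1 s2^-1 s1 on 3 strands reduces by inverse Markov moves (closure unchanged at each step):
  Deconjugate: the word is γ·β·γ⁻¹ with γ = s1^-1 (prefix) and γ⁻¹ = s1 (suffix); strip both.
  Deconjugate: the word is γ·β·γ⁻¹ with γ = s2 (prefix) and γ⁻¹ = s2^-1 (suffix); strip both.
Reduced to β = s2 s1^-1 s1^-1 s2 s1^-1 s1^-1 s2 s1^-1 on 3 strands, 8 crossings.
Compute on β:
Braid: s2 s1^-1 s1^-1 s2 s1^-1 s1^-1 s2 s1^-1 on 3 strands, 8 crossings.
Writhe w = (#positive) - (#negative) = 3 - 5 = -2.
Computing the Kauffman bracket via state sum. There are 2^8 = 256 states.
For each crossing: s=0 is the vertical smoothing, s=1 horizontal. Crossing k contributes A^(sign_k * (1 - 2*s_k)); loop factor d = -A^2 - A^-2.
Tabulate the states by total A-exponent and number of loops L (A-exp: L × count):
  A^8: L=6 ×1
  A^6: L=5 ×8
  A^4: L=4 ×28
  A^2: L=3 ×55, L=5 ×1
  A^0: L=2 ×63, L=4 ×7
  A^-2: L=1 ×35, L=3 ×21
  A^-4: L=2 ×26, L=4 ×2
  A^-6: L=3 ×8
  A^-8: L=4 ×1
Each group contributes A^e * Σ count * d^(L-1):
Powers of d = -A^2 - A^-2: d^2 = A^4 + 2 + A^-4; d^3 = -A^6 - 3*A^2 - 3*A^-2 - A^-6; d^4 = A^8 + 4*A^4 + 6 + 4*A^-4 + A^-8; d^5 = -A^10 - 5*A^6 - 10*A^2 - 10*A^-2 - 5*A^-6 - A^-10.
  A^8 * (d^5) = -A^18 - 5*A^14 - 10*A^10 - 10*A^6 - 5*A^2 - A^-2
  A^6 * (8*d^4) = 8*A^14 + 32*A^10 + 48*A^6 + 32*A^2 + 8*A^-2
  A^4 * (28*d^3) = -28*A^10 - 84*A^6 - 84*A^2 - 28*A^-2
  A^2 * (55*d^2 + d^4) = A^10 + 59*A^6 + 116*A^2 + 59*A^-2 + A^-6
  A^0 * (63*d + 7*d^3) = -7*A^6 - 84*A^2 - 84*A^-2 - 7*A^-6
  A^-2 * (35 + 21*d^2) = 21*A^2 + 77*A^-2 + 21*A^-6
  A^-4 * (26*d + 2*d^3) = -2*A^2 - 32*A^-2 - 32*A^-6 - 2*A^-10
  A^-6 * (8*d^2) = 8*A^-2 + 16*A^-6 + 8*A^-10
  A^-8 * (d^3) = -A^-2 - 3*A^-6 - 3*A^-10 - A^-14
Summing the groups: <K> = -A^18 + 3*A^14 - 5*A^10 + 6*A^6 - 6*A^2 + 6*A^-2 - 4*A^-6 + 3*A^-10 - A^-14
Normalise by the writhe: (-A^3)^(-w) = (-A^3)^(2) = A^6, so f(A) = A^6 * <K> = -A^24 + 3*A^20 - 5*A^16 + 6*A^12 - 6*A^8 + 6*A^4 - 4 + 3*A^-4 - A^-8.
Substitute A = t^(-1/4), i.e. A^e → t^(-e/4): V(t) = -t^2 + 3*t - 4 + 6*t^-1 - 6*t^-2 + 6*t^-3 - 5*t^-4 + 3*t^-5 - t^-6

Answer: -t^2 + 3*t - 4 + 6*t^-1 - 6*t^-2 + 6*t^-3 - 5*t^-4 + 3*t^-5 - t^-6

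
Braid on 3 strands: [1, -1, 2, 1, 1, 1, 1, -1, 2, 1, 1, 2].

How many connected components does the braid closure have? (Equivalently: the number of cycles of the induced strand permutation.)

Track the strand permutation on 3 strands, starting from identity.
  step 1: s1 swaps positions 1,2 -> [2 1 3]
  step 2: s1^-1 swaps positions 1,2 -> [1 2 3]
  step 3: s2 swaps positions 2,3 -> [1 3 2]
  step 4: s1 swaps positions 1,2 -> [3 1 2]
  step 5: s1 swaps positions 1,2 -> [1 3 2]
  step 6: s1 swaps positions 1,2 -> [3 1 2]
  step 7: s1 swaps positions 1,2 -> [1 3 2]
  step 8: s1^-1 swaps positions 1,2 -> [3 1 2]
  step 9: s2 swaps positions 2,3 -> [3 2 1]
  step 10: s1 swaps positions 1,2 -> [2 3 1]
  step 11: s1 swaps positions 1,2 -> [3 2 1]
  step 12: s2 swaps positions 2,3 -> [3 1 2]
Final permutation (position -> original strand): [3 1 2]
Closure components = cycle count of this permutation = 1.

Answer: 1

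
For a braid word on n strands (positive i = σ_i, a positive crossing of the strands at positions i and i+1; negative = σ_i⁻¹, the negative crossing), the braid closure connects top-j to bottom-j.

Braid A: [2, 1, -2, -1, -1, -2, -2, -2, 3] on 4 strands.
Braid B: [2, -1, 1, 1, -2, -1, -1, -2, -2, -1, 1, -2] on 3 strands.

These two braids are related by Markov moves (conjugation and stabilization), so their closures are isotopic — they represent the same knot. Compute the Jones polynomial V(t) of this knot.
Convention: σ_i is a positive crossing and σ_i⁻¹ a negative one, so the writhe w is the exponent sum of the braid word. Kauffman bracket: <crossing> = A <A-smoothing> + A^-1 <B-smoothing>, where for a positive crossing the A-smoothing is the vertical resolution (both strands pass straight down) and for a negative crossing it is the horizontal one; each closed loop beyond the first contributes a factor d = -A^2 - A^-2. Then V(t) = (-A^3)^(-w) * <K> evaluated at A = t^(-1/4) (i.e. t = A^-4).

Markov-equivalent braids have isotopic closures, hence identical knot invariants. Strip the Markov moves from each word to reach a common short braid β, then compute V(t) once on β.
Braid A: s2 s1 s2^-1 s1^-1 s1^-1 s2^-1 s2^-1 s2^-1 s3 on 4 strands reduces by inverse Markov moves (closure unchanged at each step):
  Destabilize: the word has the form β·s3 where s3 occurs only as the final letter (β ∈ B_3); drop it and the last strand → 3 strands.
  Deconjugate: the word is γ·β·γ⁻¹ with γ = s2 (prefix) and γ⁻¹ = s2^-1 (suffix); strip both.
Reduced to β = s1 s2^-1 s1^-1 s1^-1 s2^-1 s2^-1 on 3 strands, 6 crossings.
Braid B: s2 s1^-1 s1 s1 s2^-1 s1^-1 s1^-1 s2^-1 s2^-1 s1^-1 s1 s2^-1 on 3 strands reduces by inverse Markov moves (closure unchanged at each step):
  Deconjugate: the word is γ·β·γ⁻¹ with γ = s2 s1^-1 (prefix) and γ⁻¹ = s1 s2^-1 (suffix); strip both.
  Deconjugate: the word is γ·β·γ⁻¹ with γ = s1 (prefix) and γ⁻¹ = s1^-1 (suffix); strip both.
Reduced to β = s1 s2^-1 s1^-1 s1^-1 s2^-1 s2^-1 on 3 strands, 6 crossings.
Both give the same β = s1 s2^-1 s1^-1 s1^-1 s2^-1 s2^-1 on 3 strands, so one state sum suffices:
Braid: s1 s2^-1 s1^-1 s1^-1 s2^-1 s2^-1 on 3 strands, 6 crossings.
Writhe w = (#positive) - (#negative) = 1 - 5 = -4.
State-sum expansion of <K>. There are 2^6 = 64 states.
For each crossing: s=0 is the vertical smoothing, s=1 horizontal. Crossing k contributes A^(sign_k * (1 - 2*s_k)); loop factor d = -A^2 - A^-2.
Tabulate the states by total A-exponent and number of loops L (A-exp: L × count):
  A^6: L=4 ×1
  A^4: L=3 ×6
  A^2: L=2 ×13, L=4 ×2
  A^0: L=1 ×10, L=3 ×10
  A^-2: L=2 ×14, L=4 ×1
  A^-4: L=1 ×3, L=3 ×3
  A^-6: L=2 ×1
Each group contributes A^e * Σ count * d^(L-1):
Powers of d = -A^2 - A^-2: d^2 = A^4 + 2 + A^-4; d^3 = -A^6 - 3*A^2 - 3*A^-2 - A^-6.
  A^6 * (d^3) = -A^12 - 3*A^8 - 3*A^4 - 1
  A^4 * (6*d^2) = 6*A^8 + 12*A^4 + 6
  A^2 * (13*d + 2*d^3) = -2*A^8 - 19*A^4 - 19 - 2*A^-4
  A^0 * (10 + 10*d^2) = 10*A^4 + 30 + 10*A^-4
  A^-2 * (14*d + d^3) = -A^4 - 17 - 17*A^-4 - A^-8
  A^-4 * (3 + 3*d^2) = 3 + 9*A^-4 + 3*A^-8
  A^-6 * (d) = -A^-4 - A^-8
Summing the groups: <K> = -A^12 + A^8 - A^4 + 2 - A^-4 + A^-8
Normalise by the writhe: (-A^3)^(-w) = (-A^3)^(4) = A^12, so f(A) = A^12 * <K> = -A^24 + A^20 - A^16 + 2*A^12 - A^8 + A^4.
Substitute A = t^(-1/4), i.e. A^e → t^(-e/4): V(t) = t^-1 - t^-2 + 2*t^-3 - t^-4 + t^-5 - t^-6

Answer: t^-1 - t^-2 + 2*t^-3 - t^-4 + t^-5 - t^-6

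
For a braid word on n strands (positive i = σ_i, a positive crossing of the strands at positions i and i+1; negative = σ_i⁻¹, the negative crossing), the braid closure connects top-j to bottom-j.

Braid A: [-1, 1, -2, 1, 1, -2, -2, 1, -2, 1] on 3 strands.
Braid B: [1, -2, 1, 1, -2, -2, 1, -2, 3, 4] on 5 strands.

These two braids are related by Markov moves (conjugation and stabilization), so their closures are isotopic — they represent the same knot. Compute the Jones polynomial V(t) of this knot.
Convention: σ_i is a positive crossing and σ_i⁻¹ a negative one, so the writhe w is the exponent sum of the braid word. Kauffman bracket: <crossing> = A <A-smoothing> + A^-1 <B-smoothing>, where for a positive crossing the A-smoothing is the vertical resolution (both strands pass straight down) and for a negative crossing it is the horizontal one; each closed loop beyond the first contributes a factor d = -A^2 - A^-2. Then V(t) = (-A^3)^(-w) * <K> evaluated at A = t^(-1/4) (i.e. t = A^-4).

Markov-equivalent braids have isotopic closures, hence identical knot invariants. Strip the Markov moves from each word to reach a common short braid β, then compute V(t) once on β.
Braid A: s1^-1 s1 s2^-1 s1 s1 s2^-1 s2^-1 s1 s2^-1 s1 on 3 strands reduces by inverse Markov moves (closure unchanged at each step):
  Deconjugate: the word is γ·β·γ⁻¹ with γ = s1^-1 (prefix) and γ⁻¹ = s1 (suffix); strip both.
Reduced to β = s1 s2^-1 s1 s1 s2^-1 s2^-1 s1 s2^-1 on 3 strands, 8 crossings.
Braid B: s1 s2^-1 s1 s1 s2^-1 s2^-1 s1 s2^-1 s3 s4 on 5 strands reduces by inverse Markov moves (closure unchanged at each step):
  Destabilize: the word has the form β·s4 where s4 occurs only as the final letter (β ∈ B_4); drop it and the last strand → 4 strands.
  Destabilize: the word has the form β·s3 where s3 occurs only as the final letter (β ∈ B_3); drop it and the last strand → 3 strands.
Reduced to β = s1 s2^-1 s1 s1 s2^-1 s2^-1 s1 s2^-1 on 3 strands, 8 crossings.
Both give the same β = s1 s2^-1 s1 s1 s2^-1 s2^-1 s1 s2^-1 on 3 strands, so one state sum suffices:
Braid: s1 s2^-1 s1 s1 s2^-1 s2^-1 s1 s2^-1 on 3 strands, 8 crossings.
Writhe w = (#positive) - (#negative) = 4 - 4 = 0.
State-sum expansion of <K>. There are 2^8 = 256 states.
For each crossing: s=0 is the vertical smoothing, s=1 horizontal. Crossing k contributes A^(sign_k * (1 - 2*s_k)); loop factor d = -A^2 - A^-2.
Tabulate the states by total A-exponent and number of loops L (A-exp: L × count):
  A^8: L=5 ×1
  A^6: L=4 ×8
  A^4: L=3 ×27, L=5 ×1
  A^2: L=2 ×47, L=4 ×9
  A^0: L=1 ×37, L=3 ×32, L=5 ×1
  A^-2: L=2 ×47, L=4 ×9
  A^-4: L=3 ×27, L=5 ×1
  A^-6: L=4 ×8
  A^-8: L=5 ×1
Each group contributes A^e * Σ count * d^(L-1):
Powers of d = -A^2 - A^-2: d^2 = A^4 + 2 + A^-4; d^3 = -A^6 - 3*A^2 - 3*A^-2 - A^-6; d^4 = A^8 + 4*A^4 + 6 + 4*A^-4 + A^-8.
  A^8 * (d^4) = A^16 + 4*A^12 + 6*A^8 + 4*A^4 + 1
  A^6 * (8*d^3) = -8*A^12 - 24*A^8 - 24*A^4 - 8
  A^4 * (27*d^2 + d^4) = A^12 + 31*A^8 + 60*A^4 + 31 + A^-4
  A^2 * (47*d + 9*d^3) = -9*A^8 - 74*A^4 - 74 - 9*A^-4
  A^0 * (37 + 32*d^2 + d^4) = A^8 + 36*A^4 + 107 + 36*A^-4 + A^-8
  A^-2 * (47*d + 9*d^3) = -9*A^4 - 74 - 74*A^-4 - 9*A^-8
  A^-4 * (27*d^2 + d^4) = A^4 + 31 + 60*A^-4 + 31*A^-8 + A^-12
  A^-6 * (8*d^3) = -8 - 24*A^-4 - 24*A^-8 - 8*A^-12
  A^-8 * (d^4) = 1 + 4*A^-4 + 6*A^-8 + 4*A^-12 + A^-16
Summing the groups: <K> = A^16 - 3*A^12 + 5*A^8 - 6*A^4 + 7 - 6*A^-4 + 5*A^-8 - 3*A^-12 + A^-16
Normalise by the writhe: (-A^3)^(-w) = (-A^3)^(0) = 1, so f(A) = 1 * <K> = A^16 - 3*A^12 + 5*A^8 - 6*A^4 + 7 - 6*A^-4 + 5*A^-8 - 3*A^-12 + A^-16.
Substitute A = t^(-1/4), i.e. A^e → t^(-e/4): V(t) = t^4 - 3*t^3 + 5*t^2 - 6*t + 7 - 6*t^-1 + 5*t^-2 - 3*t^-3 + t^-4

Answer: t^4 - 3*t^3 + 5*t^2 - 6*t + 7 - 6*t^-1 + 5*t^-2 - 3*t^-3 + t^-4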